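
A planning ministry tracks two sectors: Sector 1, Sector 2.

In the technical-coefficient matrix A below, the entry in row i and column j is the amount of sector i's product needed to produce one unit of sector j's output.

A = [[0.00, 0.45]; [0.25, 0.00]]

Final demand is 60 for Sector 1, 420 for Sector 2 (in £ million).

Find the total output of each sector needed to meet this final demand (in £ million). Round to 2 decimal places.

I − A =
  [   1.00    -0.45]
  [  -0.25     1.00]
det(I−A) = (1.00)(1.00) − (-0.45)(-0.25) = 0.8875
adj(I−A) = [[1.00, 0.45], [0.25, 1.00]]
(I − A)⁻¹ = adj(I−A) / det(I−A) ≈
  [   1.1268     0.5070]
  [   0.2817     1.1268]
x = (I − A)⁻¹ d = adj(I−A)·d / det(I−A), with det(I−A) = 0.8875:
  x_1 = (1.00·60 + 0.45·420) / 0.8875 = 249.00 / 0.8875 ≈ 280.56
  x_2 = (0.25·60 + 1.00·420) / 0.8875 = 435.00 / 0.8875 ≈ 490.14

x_1 = 280.56, x_2 = 490.14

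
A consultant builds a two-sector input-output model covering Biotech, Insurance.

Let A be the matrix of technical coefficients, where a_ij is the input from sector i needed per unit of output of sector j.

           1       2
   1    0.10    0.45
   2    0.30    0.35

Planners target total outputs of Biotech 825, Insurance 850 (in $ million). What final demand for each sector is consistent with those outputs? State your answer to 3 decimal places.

I − A =
  [   0.90    -0.45]
  [  -0.30     0.65]
d = (I − A) x:
  d_1 = (+0.90)·825 + (-0.45)·850 = 360.000
  d_2 = (-0.30)·825 + (+0.65)·850 = 305.000

d_1 = 360.000, d_2 = 305.000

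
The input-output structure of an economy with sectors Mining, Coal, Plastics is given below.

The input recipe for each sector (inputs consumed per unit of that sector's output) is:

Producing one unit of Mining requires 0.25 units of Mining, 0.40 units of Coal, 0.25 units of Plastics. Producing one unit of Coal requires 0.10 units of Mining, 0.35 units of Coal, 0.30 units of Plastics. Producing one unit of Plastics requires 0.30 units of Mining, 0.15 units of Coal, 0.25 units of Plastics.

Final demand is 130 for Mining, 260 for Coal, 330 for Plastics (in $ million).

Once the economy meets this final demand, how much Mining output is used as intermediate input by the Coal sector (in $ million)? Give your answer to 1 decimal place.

I − A =
  [   0.75    -0.10    -0.30]
  [  -0.40     0.65    -0.15]
  [  -0.25    -0.30     0.75]
Cofactors of I−A, C_ij = (−1)^(i+j)·(minor ij) (rows/columns in the sector order above):
  C_11 = (0.65)(0.75) − (-0.15)(-0.30) = 0.4425
  C_12 = −[(-0.40)(0.75) − (-0.15)(-0.25)] = 0.3375
  C_13 = (-0.40)(-0.30) − (0.65)(-0.25) = 0.2825
  C_21 = −[(-0.10)(0.75) − (-0.30)(-0.30)] = 0.1650
  C_22 = (0.75)(0.75) − (-0.30)(-0.25) = 0.4875
  C_23 = −[(0.75)(-0.30) − (-0.10)(-0.25)] = 0.2500
  C_31 = (-0.10)(-0.15) − (-0.30)(0.65) = 0.2100
  C_32 = −[(0.75)(-0.15) − (-0.30)(-0.40)] = 0.2325
  C_33 = (0.75)(0.65) − (-0.10)(-0.40) = 0.4475
det(I−A) = Σ_j (I−A)_1j·C_1j = (0.75)(0.4425) + (-0.10)(0.3375) + (-0.30)(0.2825) = 0.213375
adj(I−A) = Cᵀ =
  [ 0.4425   0.1650   0.2100]
  [ 0.3375   0.4875   0.2325]
  [ 0.2825   0.2500   0.4475]
(I − A)⁻¹ = adj(I−A) / det(I−A) ≈
  [   2.0738     0.7733     0.9842]
  [   1.5817     2.2847     1.0896]
  [   1.3240     1.1716     2.0972]
First solve x = (I − A)⁻¹ d = adj(I−A)·d / det(I−A); in particular x_2 = (0.3375·130 + 0.4875·260 + 0.2325·330) / 0.213375 = 247.35 / 0.213375 ≈ 1159.227.
Intermediate flow from 1 to 2: z_12 = a_12 · x_2 = 0.10 × 247.35 / 0.213375 = 24.735 / 0.213375 ≈ 115.9.

z_12 = 115.9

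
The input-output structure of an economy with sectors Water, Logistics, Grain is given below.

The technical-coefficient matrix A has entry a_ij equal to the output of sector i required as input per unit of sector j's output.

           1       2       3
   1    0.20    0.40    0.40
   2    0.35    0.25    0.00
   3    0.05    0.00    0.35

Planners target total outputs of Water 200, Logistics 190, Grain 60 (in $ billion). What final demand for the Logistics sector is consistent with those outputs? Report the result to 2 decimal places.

d_2 = 72.50

I − A =
  [   0.80    -0.40    -0.40]
  [  -0.35     0.75     0.00]
  [  -0.05     0.00     0.65]
d = (I − A) x:
  d_1 = (+0.80)·200 + (-0.40)·190 + (-0.40)·60 = 60.00
  d_2 = (-0.35)·200 + (+0.75)·190 + (+0.00)·60 = 72.50
  d_3 = (-0.05)·200 + (+0.00)·190 + (+0.65)·60 = 29.00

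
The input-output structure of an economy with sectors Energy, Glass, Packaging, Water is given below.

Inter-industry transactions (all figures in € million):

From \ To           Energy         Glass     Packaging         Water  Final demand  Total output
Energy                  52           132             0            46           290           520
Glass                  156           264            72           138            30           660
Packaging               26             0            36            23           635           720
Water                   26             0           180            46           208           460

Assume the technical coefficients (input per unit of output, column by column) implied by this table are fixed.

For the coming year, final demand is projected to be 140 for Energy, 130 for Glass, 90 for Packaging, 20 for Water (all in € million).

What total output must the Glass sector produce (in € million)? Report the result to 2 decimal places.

x_G = 394.09

Technical coefficients a_ij = z_ij / X_j:
  a_EE = 52/520 = 0.10, a_GE = 156/520 = 0.30, a_PE = 26/520 = 0.05, a_WE = 26/520 = 0.05
  a_EG = 132/660 = 0.20, a_GG = 264/660 = 0.40, a_PG = 0/660 = 0.00, a_WG = 0/660 = 0.00
  a_EP = 0/720 = 0.00, a_GP = 72/720 = 0.10, a_PP = 36/720 = 0.05, a_WP = 180/720 = 0.25
  a_EW = 46/460 = 0.10, a_GW = 138/460 = 0.30, a_PW = 23/460 = 0.05, a_WW = 46/460 = 0.10
I − A =
  [   0.90    -0.20     0.00    -0.10]
  [  -0.30     0.60    -0.10    -0.30]
  [  -0.05     0.00     0.95    -0.05]
  [  -0.05     0.00    -0.25     0.90]
Compute the cofactors C_ij = (−1)^(i+j)·(3×3 minor ij) of I−A; the adjugate is their transpose:
adj(I−A) = Cᵀ =
  [ 0.50550   0.16850   0.04800   0.11500]
  [ 0.27550   0.75225   0.15550   0.29000]
  [ 0.02850   0.00950   0.42600   0.03000]
  [ 0.03600   0.01200   0.12100   0.45500]
det(I−A) = Σ_j (I−A)_1j·C_1j = (0.90)(0.50550) + (-0.20)(0.27550) + (0.00)(0.02850) + (-0.10)(0.03600) = 0.39625
(I − A)⁻¹ = adj(I−A) / det(I−A) ≈
  [   1.2757     0.4252     0.1211     0.2902]
  [   0.6953     1.8984     0.3924     0.7319]
  [   0.0719     0.0240     1.0751     0.0757]
  [   0.0909     0.0303     0.3054     1.1483]
x = (I − A)⁻¹ d = adj(I−A)·d / det(I−A), with det(I−A) = 0.39625:
  x_E = (0.50550·140 + 0.16850·130 + 0.04800·90 + 0.11500·20) / 0.39625 = 99.295 / 0.39625 ≈ 250.59
  x_G = (0.27550·140 + 0.75225·130 + 0.15550·90 + 0.29000·20) / 0.39625 = 156.1575 / 0.39625 ≈ 394.09
  x_P = (0.02850·140 + 0.00950·130 + 0.42600·90 + 0.03000·20) / 0.39625 = 44.165 / 0.39625 ≈ 111.46
  x_W = (0.03600·140 + 0.01200·130 + 0.12100·90 + 0.45500·20) / 0.39625 = 26.59 / 0.39625 ≈ 67.10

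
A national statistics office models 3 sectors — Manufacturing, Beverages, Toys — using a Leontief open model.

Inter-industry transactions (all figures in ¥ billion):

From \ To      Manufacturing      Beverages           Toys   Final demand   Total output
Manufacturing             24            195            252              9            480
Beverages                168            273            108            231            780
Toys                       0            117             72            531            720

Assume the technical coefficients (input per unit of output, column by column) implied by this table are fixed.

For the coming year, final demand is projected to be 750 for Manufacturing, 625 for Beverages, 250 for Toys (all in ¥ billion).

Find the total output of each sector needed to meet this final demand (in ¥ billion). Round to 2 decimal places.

x_M = 1513.01, x_B = 1913.95, x_T = 596.77

Technical coefficients a_ij = z_ij / X_j:
  a_MM = 24/480 = 0.05, a_BM = 168/480 = 0.35, a_TM = 0/480 = 0.00
  a_MB = 195/780 = 0.25, a_BB = 273/780 = 0.35, a_TB = 117/780 = 0.15
  a_MT = 252/720 = 0.35, a_BT = 108/720 = 0.15, a_TT = 72/720 = 0.10
I − A =
  [   0.95    -0.25    -0.35]
  [  -0.35     0.65    -0.15]
  [   0.00    -0.15     0.90]
Cofactors of I−A, C_ij = (−1)^(i+j)·(minor ij) (rows/columns in the sector order above):
  C_11 = (0.65)(0.90) − (-0.15)(-0.15) = 0.5625
  C_12 = −[(-0.35)(0.90) − (-0.15)(0.00)] = 0.3150
  C_13 = (-0.35)(-0.15) − (0.65)(0.00) = 0.0525
  C_21 = −[(-0.25)(0.90) − (-0.35)(-0.15)] = 0.2775
  C_22 = (0.95)(0.90) − (-0.35)(0.00) = 0.8550
  C_23 = −[(0.95)(-0.15) − (-0.25)(0.00)] = 0.1425
  C_31 = (-0.25)(-0.15) − (-0.35)(0.65) = 0.2650
  C_32 = −[(0.95)(-0.15) − (-0.35)(-0.35)] = 0.2650
  C_33 = (0.95)(0.65) − (-0.25)(-0.35) = 0.5300
det(I−A) = Σ_j (I−A)_1j·C_1j = (0.95)(0.5625) + (-0.25)(0.3150) + (-0.35)(0.0525) = 0.43725
adj(I−A) = Cᵀ =
  [ 0.5625   0.2775   0.2650]
  [ 0.3150   0.8550   0.2650]
  [ 0.0525   0.1425   0.5300]
(I − A)⁻¹ = adj(I−A) / det(I−A) ≈
  [   1.2864     0.6346     0.6061]
  [   0.7204     1.9554     0.6061]
  [   0.1201     0.3259     1.2121]
x = (I − A)⁻¹ d = adj(I−A)·d / det(I−A), with det(I−A) = 0.43725:
  x_M = (0.5625·750 + 0.2775·625 + 0.2650·250) / 0.43725 = 661.5625 / 0.43725 ≈ 1513.01
  x_B = (0.3150·750 + 0.8550·625 + 0.2650·250) / 0.43725 = 836.875 / 0.43725 ≈ 1913.95
  x_T = (0.0525·750 + 0.1425·625 + 0.5300·250) / 0.43725 = 260.9375 / 0.43725 ≈ 596.77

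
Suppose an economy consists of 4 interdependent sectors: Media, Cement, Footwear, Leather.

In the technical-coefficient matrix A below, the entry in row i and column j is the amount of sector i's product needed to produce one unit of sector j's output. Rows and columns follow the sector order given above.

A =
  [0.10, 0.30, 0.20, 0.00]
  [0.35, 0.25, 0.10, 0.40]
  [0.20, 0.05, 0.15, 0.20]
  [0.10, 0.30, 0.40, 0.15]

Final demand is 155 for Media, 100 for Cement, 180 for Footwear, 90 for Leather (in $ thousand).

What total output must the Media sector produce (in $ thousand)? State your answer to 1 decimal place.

I − A =
  [   0.90    -0.30    -0.20     0.00]
  [  -0.35     0.75    -0.10    -0.40]
  [  -0.20    -0.05     0.85    -0.20]
  [  -0.10    -0.30    -0.40     0.85]
Compute the cofactors C_ij = (−1)^(i+j)·(3×3 minor ij) of I−A; the adjugate is their transpose:
adj(I−A) = Cᵀ =
  [ 0.361625   0.213250   0.177000   0.142000]
  [ 0.309875   0.540250   0.288000   0.322000]
  [ 0.156375   0.149250   0.364500   0.156000]
  [ 0.225500   0.286000   0.294000   0.440500]
det(I−A) = Σ_j (I−A)_1j·C_1j = (0.90)(0.361625) + (-0.30)(0.309875) + (-0.20)(0.156375) + (0.00)(0.225500) = 0.201225
(I − A)⁻¹ = adj(I−A) / det(I−A) ≈
  [   1.7971     1.0598     0.8796     0.7057]
  [   1.5399     2.6848     1.4312     1.6002]
  [   0.7771     0.7417     1.8114     0.7753]
  [   1.1206     1.4213     1.4611     2.1891]
x = (I − A)⁻¹ d = adj(I−A)·d / det(I−A), with det(I−A) = 0.201225:
  x_M = (0.361625·155 + 0.213250·100 + 0.177000·180 + 0.142000·90) / 0.201225 = 122.016875 / 0.201225 ≈ 606.4
  x_C = (0.309875·155 + 0.540250·100 + 0.288000·180 + 0.322000·90) / 0.201225 = 182.875625 / 0.201225 ≈ 908.8
  x_F = (0.156375·155 + 0.149250·100 + 0.364500·180 + 0.156000·90) / 0.201225 = 118.813125 / 0.201225 ≈ 590.4
  x_L = (0.225500·155 + 0.286000·100 + 0.294000·180 + 0.440500·90) / 0.201225 = 156.1175 / 0.201225 ≈ 775.8

x_M = 606.4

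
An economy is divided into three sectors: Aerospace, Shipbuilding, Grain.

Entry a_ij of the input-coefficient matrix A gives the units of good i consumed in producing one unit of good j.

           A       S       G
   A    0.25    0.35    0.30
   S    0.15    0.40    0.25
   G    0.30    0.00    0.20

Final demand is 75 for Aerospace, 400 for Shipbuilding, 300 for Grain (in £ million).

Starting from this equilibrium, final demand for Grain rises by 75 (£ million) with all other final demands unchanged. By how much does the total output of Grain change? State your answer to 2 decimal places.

I − A =
  [   0.75    -0.35    -0.30]
  [  -0.15     0.60    -0.25]
  [  -0.30     0.00     0.80]
Cofactors of I−A, C_ij = (−1)^(i+j)·(minor ij) (rows/columns in the sector order above):
  C_11 = (0.60)(0.80) − (-0.25)(0.00) = 0.4800
  C_12 = −[(-0.15)(0.80) − (-0.25)(-0.30)] = 0.1950
  C_13 = (-0.15)(0.00) − (0.60)(-0.30) = 0.1800
  C_21 = −[(-0.35)(0.80) − (-0.30)(0.00)] = 0.2800
  C_22 = (0.75)(0.80) − (-0.30)(-0.30) = 0.5100
  C_23 = −[(0.75)(0.00) − (-0.35)(-0.30)] = 0.1050
  C_31 = (-0.35)(-0.25) − (-0.30)(0.60) = 0.2675
  C_32 = −[(0.75)(-0.25) − (-0.30)(-0.15)] = 0.2325
  C_33 = (0.75)(0.60) − (-0.35)(-0.15) = 0.3975
det(I−A) = Σ_j (I−A)_1j·C_1j = (0.75)(0.4800) + (-0.35)(0.1950) + (-0.30)(0.1800) = 0.23775
adj(I−A) = Cᵀ =
  [ 0.4800   0.2800   0.2675]
  [ 0.1950   0.5100   0.2325]
  [ 0.1800   0.1050   0.3975]
(I − A)⁻¹ = adj(I−A) / det(I−A) ≈
  [   2.0189     1.1777     1.1251]
  [   0.8202     2.1451     0.9779]
  [   0.7571     0.4416     1.6719]
Δx = (I − A)⁻¹ Δd with Δd having +75 in the Grain component and 0 elsewhere.
So Δx_G = L_GG · (+75), where L_GG = adj(I−A)_GG / det(I−A) = 0.3975 / 0.23775.
Δx_G = 0.3975 × (+75) / 0.23775 = 29.8125 / 0.23775 ≈ 125.39.

Δx_G = 125.39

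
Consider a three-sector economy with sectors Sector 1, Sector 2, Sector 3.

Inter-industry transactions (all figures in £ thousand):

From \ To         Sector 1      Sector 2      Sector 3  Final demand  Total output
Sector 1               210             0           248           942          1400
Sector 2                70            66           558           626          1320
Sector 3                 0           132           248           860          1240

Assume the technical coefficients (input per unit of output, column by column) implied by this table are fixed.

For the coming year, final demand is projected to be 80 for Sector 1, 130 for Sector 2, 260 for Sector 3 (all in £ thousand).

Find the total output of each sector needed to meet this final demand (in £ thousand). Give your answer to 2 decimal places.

x_1 = 179.98, x_2 = 319.16, x_3 = 364.89

Technical coefficients a_ij = z_ij / X_j:
  a_11 = 210/1400 = 0.15, a_21 = 70/1400 = 0.05, a_31 = 0/1400 = 0.00
  a_12 = 0/1320 = 0.00, a_22 = 66/1320 = 0.05, a_32 = 132/1320 = 0.10
  a_13 = 248/1240 = 0.20, a_23 = 558/1240 = 0.45, a_33 = 248/1240 = 0.20
I − A =
  [   0.85     0.00    -0.20]
  [  -0.05     0.95    -0.45]
  [   0.00    -0.10     0.80]
Cofactors of I−A, C_ij = (−1)^(i+j)·(minor ij) (rows/columns in the sector order above):
  C_11 = (0.95)(0.80) − (-0.45)(-0.10) = 0.7150
  C_12 = −[(-0.05)(0.80) − (-0.45)(0.00)] = 0.0400
  C_13 = (-0.05)(-0.10) − (0.95)(0.00) = 0.0050
  C_21 = −[(0.00)(0.80) − (-0.20)(-0.10)] = 0.0200
  C_22 = (0.85)(0.80) − (-0.20)(0.00) = 0.6800
  C_23 = −[(0.85)(-0.10) − (0.00)(0.00)] = 0.0850
  C_31 = (0.00)(-0.45) − (-0.20)(0.95) = 0.1900
  C_32 = −[(0.85)(-0.45) − (-0.20)(-0.05)] = 0.3925
  C_33 = (0.85)(0.95) − (0.00)(-0.05) = 0.8075
det(I−A) = Σ_j (I−A)_1j·C_1j = (0.85)(0.7150) + (0.00)(0.0400) + (-0.20)(0.0050) = 0.60675
adj(I−A) = Cᵀ =
  [ 0.7150   0.0200   0.1900]
  [ 0.0400   0.6800   0.3925]
  [ 0.0050   0.0850   0.8075]
(I − A)⁻¹ = adj(I−A) / det(I−A) ≈
  [   1.1784     0.0330     0.3131]
  [   0.0659     1.1207     0.6469]
  [   0.0082     0.1401     1.3309]
x = (I − A)⁻¹ d = adj(I−A)·d / det(I−A), with det(I−A) = 0.60675:
  x_1 = (0.7150·80 + 0.0200·130 + 0.1900·260) / 0.60675 = 109.20 / 0.60675 ≈ 179.98
  x_2 = (0.0400·80 + 0.6800·130 + 0.3925·260) / 0.60675 = 193.65 / 0.60675 ≈ 319.16
  x_3 = (0.0050·80 + 0.0850·130 + 0.8075·260) / 0.60675 = 221.40 / 0.60675 ≈ 364.89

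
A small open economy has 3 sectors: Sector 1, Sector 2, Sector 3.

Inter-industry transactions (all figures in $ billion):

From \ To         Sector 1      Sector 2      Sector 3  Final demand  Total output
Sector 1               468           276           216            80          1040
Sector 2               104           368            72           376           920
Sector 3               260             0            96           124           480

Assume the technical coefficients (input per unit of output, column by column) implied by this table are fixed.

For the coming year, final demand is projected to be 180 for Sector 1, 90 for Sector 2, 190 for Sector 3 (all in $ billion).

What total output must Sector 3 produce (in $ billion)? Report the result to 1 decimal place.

x_3 = 562.8

Technical coefficients a_ij = z_ij / X_j:
  a_11 = 468/1040 = 0.45, a_21 = 104/1040 = 0.10, a_31 = 260/1040 = 0.25
  a_12 = 276/920 = 0.30, a_22 = 368/920 = 0.40, a_32 = 0/920 = 0.00
  a_13 = 216/480 = 0.45, a_23 = 72/480 = 0.15, a_33 = 96/480 = 0.20
I − A =
  [   0.55    -0.30    -0.45]
  [  -0.10     0.60    -0.15]
  [  -0.25     0.00     0.80]
Cofactors of I−A, C_ij = (−1)^(i+j)·(minor ij) (rows/columns in the sector order above):
  C_11 = (0.60)(0.80) − (-0.15)(0.00) = 0.4800
  C_12 = −[(-0.10)(0.80) − (-0.15)(-0.25)] = 0.1175
  C_13 = (-0.10)(0.00) − (0.60)(-0.25) = 0.1500
  C_21 = −[(-0.30)(0.80) − (-0.45)(0.00)] = 0.2400
  C_22 = (0.55)(0.80) − (-0.45)(-0.25) = 0.3275
  C_23 = −[(0.55)(0.00) − (-0.30)(-0.25)] = 0.0750
  C_31 = (-0.30)(-0.15) − (-0.45)(0.60) = 0.3150
  C_32 = −[(0.55)(-0.15) − (-0.45)(-0.10)] = 0.1275
  C_33 = (0.55)(0.60) − (-0.30)(-0.10) = 0.3000
det(I−A) = Σ_j (I−A)_1j·C_1j = (0.55)(0.4800) + (-0.30)(0.1175) + (-0.45)(0.1500) = 0.16125
adj(I−A) = Cᵀ =
  [ 0.4800   0.2400   0.3150]
  [ 0.1175   0.3275   0.1275]
  [ 0.1500   0.0750   0.3000]
(I − A)⁻¹ = adj(I−A) / det(I−A) ≈
  [   2.9767     1.4884     1.9535]
  [   0.7287     2.0310     0.7907]
  [   0.9302     0.4651     1.8605]
x = (I − A)⁻¹ d = adj(I−A)·d / det(I−A), with det(I−A) = 0.16125:
  x_1 = (0.4800·180 + 0.2400·90 + 0.3150·190) / 0.16125 = 167.85 / 0.16125 ≈ 1040.9
  x_2 = (0.1175·180 + 0.3275·90 + 0.1275·190) / 0.16125 = 74.85 / 0.16125 ≈ 464.2
  x_3 = (0.1500·180 + 0.0750·90 + 0.3000·190) / 0.16125 = 90.75 / 0.16125 ≈ 562.8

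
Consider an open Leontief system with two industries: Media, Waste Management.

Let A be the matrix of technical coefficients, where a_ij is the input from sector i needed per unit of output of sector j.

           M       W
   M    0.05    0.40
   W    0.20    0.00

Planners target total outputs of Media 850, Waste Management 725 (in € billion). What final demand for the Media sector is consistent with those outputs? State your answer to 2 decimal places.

I − A =
  [   0.95    -0.40]
  [  -0.20     1.00]
d = (I − A) x:
  d_M = (+0.95)·850 + (-0.40)·725 = 517.50
  d_W = (-0.20)·850 + (+1.00)·725 = 555.00

d_M = 517.50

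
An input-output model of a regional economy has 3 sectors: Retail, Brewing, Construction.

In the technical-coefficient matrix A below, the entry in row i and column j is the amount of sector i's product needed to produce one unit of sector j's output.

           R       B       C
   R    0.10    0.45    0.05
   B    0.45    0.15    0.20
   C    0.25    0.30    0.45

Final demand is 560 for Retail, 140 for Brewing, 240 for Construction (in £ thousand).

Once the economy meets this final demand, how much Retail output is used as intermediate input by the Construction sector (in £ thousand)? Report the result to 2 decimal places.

z_RC = 88.90

I − A =
  [   0.90    -0.45    -0.05]
  [  -0.45     0.85    -0.20]
  [  -0.25    -0.30     0.55]
Cofactors of I−A, C_ij = (−1)^(i+j)·(minor ij) (rows/columns in the sector order above):
  C_11 = (0.85)(0.55) − (-0.20)(-0.30) = 0.4075
  C_12 = −[(-0.45)(0.55) − (-0.20)(-0.25)] = 0.2975
  C_13 = (-0.45)(-0.30) − (0.85)(-0.25) = 0.3475
  C_21 = −[(-0.45)(0.55) − (-0.05)(-0.30)] = 0.2625
  C_22 = (0.90)(0.55) − (-0.05)(-0.25) = 0.4825
  C_23 = −[(0.90)(-0.30) − (-0.45)(-0.25)] = 0.3825
  C_31 = (-0.45)(-0.20) − (-0.05)(0.85) = 0.1325
  C_32 = −[(0.90)(-0.20) − (-0.05)(-0.45)] = 0.2025
  C_33 = (0.90)(0.85) − (-0.45)(-0.45) = 0.5625
det(I−A) = Σ_j (I−A)_1j·C_1j = (0.90)(0.4075) + (-0.45)(0.2975) + (-0.05)(0.3475) = 0.2155
adj(I−A) = Cᵀ =
  [ 0.4075   0.2625   0.1325]
  [ 0.2975   0.4825   0.2025]
  [ 0.3475   0.3825   0.5625]
(I − A)⁻¹ = adj(I−A) / det(I−A) ≈
  [   1.8910     1.2181     0.6148]
  [   1.3805     2.2390     0.9397]
  [   1.6125     1.7749     2.6102]
First solve x = (I − A)⁻¹ d = adj(I−A)·d / det(I−A); in particular x_C = (0.3475·560 + 0.3825·140 + 0.5625·240) / 0.2155 = 383.15 / 0.2155 ≈ 1777.9582.
Intermediate flow from R to C: z_RC = a_RC · x_C = 0.05 × 383.15 / 0.2155 = 19.1575 / 0.2155 ≈ 88.90.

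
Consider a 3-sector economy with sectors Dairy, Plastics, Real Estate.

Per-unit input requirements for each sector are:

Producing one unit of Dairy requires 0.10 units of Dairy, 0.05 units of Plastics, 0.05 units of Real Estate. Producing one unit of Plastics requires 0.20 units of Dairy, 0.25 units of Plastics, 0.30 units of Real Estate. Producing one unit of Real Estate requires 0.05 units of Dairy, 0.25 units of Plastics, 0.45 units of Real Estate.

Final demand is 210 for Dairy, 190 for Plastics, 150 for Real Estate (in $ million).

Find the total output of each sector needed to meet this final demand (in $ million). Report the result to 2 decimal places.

I − A =
  [   0.90    -0.20    -0.05]
  [  -0.05     0.75    -0.25]
  [  -0.05    -0.30     0.55]
Cofactors of I−A, C_ij = (−1)^(i+j)·(minor ij) (rows/columns in the sector order above):
  C_11 = (0.75)(0.55) − (-0.25)(-0.30) = 0.3375
  C_12 = −[(-0.05)(0.55) − (-0.25)(-0.05)] = 0.0400
  C_13 = (-0.05)(-0.30) − (0.75)(-0.05) = 0.0525
  C_21 = −[(-0.20)(0.55) − (-0.05)(-0.30)] = 0.1250
  C_22 = (0.90)(0.55) − (-0.05)(-0.05) = 0.4925
  C_23 = −[(0.90)(-0.30) − (-0.20)(-0.05)] = 0.2800
  C_31 = (-0.20)(-0.25) − (-0.05)(0.75) = 0.0875
  C_32 = −[(0.90)(-0.25) − (-0.05)(-0.05)] = 0.2275
  C_33 = (0.90)(0.75) − (-0.20)(-0.05) = 0.6650
det(I−A) = Σ_j (I−A)_1j·C_1j = (0.90)(0.3375) + (-0.20)(0.0400) + (-0.05)(0.0525) = 0.293125
adj(I−A) = Cᵀ =
  [ 0.3375   0.1250   0.0875]
  [ 0.0400   0.4925   0.2275]
  [ 0.0525   0.2800   0.6650]
(I − A)⁻¹ = adj(I−A) / det(I−A) ≈
  [   1.1514     0.4264     0.2985]
  [   0.1365     1.6802     0.7761]
  [   0.1791     0.9552     2.2687]
x = (I − A)⁻¹ d = adj(I−A)·d / det(I−A), with det(I−A) = 0.293125:
  x_D = (0.3375·210 + 0.1250·190 + 0.0875·150) / 0.293125 = 107.75 / 0.293125 ≈ 367.59
  x_P = (0.0400·210 + 0.4925·190 + 0.2275·150) / 0.293125 = 136.10 / 0.293125 ≈ 464.31
  x_R = (0.0525·210 + 0.2800·190 + 0.6650·150) / 0.293125 = 163.975 / 0.293125 ≈ 559.40

x_D = 367.59, x_P = 464.31, x_R = 559.40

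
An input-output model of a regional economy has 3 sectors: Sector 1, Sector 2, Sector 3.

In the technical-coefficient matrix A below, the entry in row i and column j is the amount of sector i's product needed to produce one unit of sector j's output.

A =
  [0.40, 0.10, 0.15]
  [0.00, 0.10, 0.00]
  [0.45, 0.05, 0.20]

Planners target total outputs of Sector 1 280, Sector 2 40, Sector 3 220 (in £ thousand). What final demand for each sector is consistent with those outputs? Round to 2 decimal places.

I − A =
  [   0.60    -0.10    -0.15]
  [   0.00     0.90     0.00]
  [  -0.45    -0.05     0.80]
d = (I − A) x:
  d_1 = (+0.60)·280 + (-0.10)·40 + (-0.15)·220 = 131.00
  d_2 = (+0.00)·280 + (+0.90)·40 + (+0.00)·220 = 36.00
  d_3 = (-0.45)·280 + (-0.05)·40 + (+0.80)·220 = 48.00

d_1 = 131.00, d_2 = 36.00, d_3 = 48.00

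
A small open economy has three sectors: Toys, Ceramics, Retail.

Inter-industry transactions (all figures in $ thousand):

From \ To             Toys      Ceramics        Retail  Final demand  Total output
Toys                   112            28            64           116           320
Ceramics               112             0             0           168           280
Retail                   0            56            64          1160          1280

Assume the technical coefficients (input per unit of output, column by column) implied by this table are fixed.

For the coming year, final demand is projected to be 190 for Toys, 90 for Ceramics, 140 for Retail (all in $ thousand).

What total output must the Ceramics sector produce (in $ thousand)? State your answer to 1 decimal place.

Technical coefficients a_ij = z_ij / X_j:
  a_TT = 112/320 = 0.35, a_CT = 112/320 = 0.35, a_RT = 0/320 = 0.00
  a_TC = 28/280 = 0.10, a_CC = 0/280 = 0.00, a_RC = 56/280 = 0.20
  a_TR = 64/1280 = 0.05, a_CR = 0/1280 = 0.00, a_RR = 64/1280 = 0.05
I − A =
  [   0.65    -0.10    -0.05]
  [  -0.35     1.00     0.00]
  [   0.00    -0.20     0.95]
Cofactors of I−A, C_ij = (−1)^(i+j)·(minor ij) (rows/columns in the sector order above):
  C_11 = (1.00)(0.95) − (0.00)(-0.20) = 0.9500
  C_12 = −[(-0.35)(0.95) − (0.00)(0.00)] = 0.3325
  C_13 = (-0.35)(-0.20) − (1.00)(0.00) = 0.0700
  C_21 = −[(-0.10)(0.95) − (-0.05)(-0.20)] = 0.1050
  C_22 = (0.65)(0.95) − (-0.05)(0.00) = 0.6175
  C_23 = −[(0.65)(-0.20) − (-0.10)(0.00)] = 0.1300
  C_31 = (-0.10)(0.00) − (-0.05)(1.00) = 0.0500
  C_32 = −[(0.65)(0.00) − (-0.05)(-0.35)] = 0.0175
  C_33 = (0.65)(1.00) − (-0.10)(-0.35) = 0.6150
det(I−A) = Σ_j (I−A)_1j·C_1j = (0.65)(0.9500) + (-0.10)(0.3325) + (-0.05)(0.0700) = 0.58075
adj(I−A) = Cᵀ =
  [ 0.9500   0.1050   0.0500]
  [ 0.3325   0.6175   0.0175]
  [ 0.0700   0.1300   0.6150]
(I − A)⁻¹ = adj(I−A) / det(I−A) ≈
  [   1.6358     0.1808     0.0861]
  [   0.5725     1.0633     0.0301]
  [   0.1205     0.2238     1.0590]
x = (I − A)⁻¹ d = adj(I−A)·d / det(I−A), with det(I−A) = 0.58075:
  x_T = (0.9500·190 + 0.1050·90 + 0.0500·140) / 0.58075 = 196.95 / 0.58075 ≈ 339.1
  x_C = (0.3325·190 + 0.6175·90 + 0.0175·140) / 0.58075 = 121.20 / 0.58075 ≈ 208.7
  x_R = (0.0700·190 + 0.1300·90 + 0.6150·140) / 0.58075 = 111.10 / 0.58075 ≈ 191.3

x_C = 208.7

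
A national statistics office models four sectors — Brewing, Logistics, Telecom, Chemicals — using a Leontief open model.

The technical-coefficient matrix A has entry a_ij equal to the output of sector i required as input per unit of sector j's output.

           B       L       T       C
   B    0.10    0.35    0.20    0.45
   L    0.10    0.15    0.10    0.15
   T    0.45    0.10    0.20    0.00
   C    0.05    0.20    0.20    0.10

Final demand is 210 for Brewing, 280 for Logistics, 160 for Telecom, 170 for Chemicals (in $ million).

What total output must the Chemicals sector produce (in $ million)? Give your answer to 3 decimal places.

x_C = 561.710

I − A =
  [   0.90    -0.35    -0.20    -0.45]
  [  -0.10     0.85    -0.10    -0.15]
  [  -0.45    -0.10     0.80     0.00]
  [  -0.05    -0.20    -0.20     0.90]
Compute the cofactors C_ij = (−1)^(i+j)·(3×3 minor ij) of I−A; the adjugate is their transpose:
adj(I−A) = Cᵀ =
  [ 0.57600   0.35100   0.27450   0.34650]
  [ 0.13200   0.50850   0.13425   0.15075]
  [ 0.34050   0.26100   0.59925   0.21375]
  [ 0.13700   0.19050   0.17825   0.48075]
det(I−A) = Σ_j (I−A)_1j·C_1j = (0.90)(0.57600) + (-0.35)(0.13200) + (-0.20)(0.34050) + (-0.45)(0.13700) = 0.34245
(I − A)⁻¹ = adj(I−A) / det(I−A) ≈
  [   1.6820     1.0250     0.8016     1.0118]
  [   0.3855     1.4849     0.3920     0.4402]
  [   0.9943     0.7622     1.7499     0.6242]
  [   0.4001     0.5563     0.5205     1.4039]
x = (I − A)⁻¹ d = adj(I−A)·d / det(I−A), with det(I−A) = 0.34245:
  x_B = (0.57600·210 + 0.35100·280 + 0.27450·160 + 0.34650·170) / 0.34245 = 322.065 / 0.34245 ≈ 940.473
  x_L = (0.13200·210 + 0.50850·280 + 0.13425·160 + 0.15075·170) / 0.34245 = 217.2075 / 0.34245 ≈ 634.275
  x_T = (0.34050·210 + 0.26100·280 + 0.59925·160 + 0.21375·170) / 0.34245 = 276.8025 / 0.34245 ≈ 808.300
  x_C = (0.13700·210 + 0.19050·280 + 0.17825·160 + 0.48075·170) / 0.34245 = 192.3575 / 0.34245 ≈ 561.710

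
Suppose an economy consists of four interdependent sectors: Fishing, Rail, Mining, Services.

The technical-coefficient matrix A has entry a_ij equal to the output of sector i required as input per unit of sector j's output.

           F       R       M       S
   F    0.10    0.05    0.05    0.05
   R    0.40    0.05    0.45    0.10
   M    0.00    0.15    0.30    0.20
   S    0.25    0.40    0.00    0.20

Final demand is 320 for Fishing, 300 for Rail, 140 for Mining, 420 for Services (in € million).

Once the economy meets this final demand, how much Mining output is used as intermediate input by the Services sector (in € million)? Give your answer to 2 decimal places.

I − A =
  [   0.90    -0.05    -0.05    -0.05]
  [  -0.40     0.95    -0.45    -0.10]
  [   0.00    -0.15     0.70    -0.20]
  [  -0.25    -0.40     0.00     0.80]
Compute the cofactors C_ij = (−1)^(i+j)·(3×3 minor ij) of I−A; the adjugate is their transpose:
adj(I−A) = Cᵀ =
  [ 0.414000   0.052000   0.063000   0.048125]
  [ 0.264000   0.492750   0.335625   0.162000]
  [ 0.131250   0.180625   0.610875   0.183500]
  [ 0.261375   0.262625   0.187500   0.520750]
det(I−A) = Σ_j (I−A)_1j·C_1j = (0.90)(0.414000) + (-0.05)(0.264000) + (-0.05)(0.131250) + (-0.05)(0.261375) = 0.33976875
(I − A)⁻¹ = adj(I−A) / det(I−A) ≈
  [   1.2185     0.1530     0.1854     0.1416]
  [   0.7770     1.4503     0.9878     0.4768]
  [   0.3863     0.5316     1.7979     0.5401]
  [   0.7693     0.7730     0.5518     1.5327]
First solve x = (I − A)⁻¹ d = adj(I−A)·d / det(I−A); in particular x_S = (0.261375·320 + 0.262625·300 + 0.187500·140 + 0.520750·420) / 0.33976875 = 407.3925 / 0.33976875 ≈ 1199.0288.
Intermediate flow from M to S: z_MS = a_MS · x_S = 0.20 × 407.3925 / 0.33976875 = 81.4785 / 0.33976875 ≈ 239.81.

z_MS = 239.81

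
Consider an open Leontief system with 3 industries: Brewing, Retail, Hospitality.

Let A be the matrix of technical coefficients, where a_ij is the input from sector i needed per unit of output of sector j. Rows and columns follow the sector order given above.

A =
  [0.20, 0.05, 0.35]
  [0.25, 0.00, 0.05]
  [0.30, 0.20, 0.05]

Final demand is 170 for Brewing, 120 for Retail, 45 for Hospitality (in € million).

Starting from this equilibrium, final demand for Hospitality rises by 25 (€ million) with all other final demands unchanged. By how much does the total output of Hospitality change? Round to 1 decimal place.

I − A =
  [   0.80    -0.05    -0.35]
  [  -0.25     1.00    -0.05]
  [  -0.30    -0.20     0.95]
Cofactors of I−A, C_ij = (−1)^(i+j)·(minor ij) (rows/columns in the sector order above):
  C_11 = (1.00)(0.95) − (-0.05)(-0.20) = 0.9400
  C_12 = −[(-0.25)(0.95) − (-0.05)(-0.30)] = 0.2525
  C_13 = (-0.25)(-0.20) − (1.00)(-0.30) = 0.3500
  C_21 = −[(-0.05)(0.95) − (-0.35)(-0.20)] = 0.1175
  C_22 = (0.80)(0.95) − (-0.35)(-0.30) = 0.6550
  C_23 = −[(0.80)(-0.20) − (-0.05)(-0.30)] = 0.1750
  C_31 = (-0.05)(-0.05) − (-0.35)(1.00) = 0.3525
  C_32 = −[(0.80)(-0.05) − (-0.35)(-0.25)] = 0.1275
  C_33 = (0.80)(1.00) − (-0.05)(-0.25) = 0.7875
det(I−A) = Σ_j (I−A)_1j·C_1j = (0.80)(0.9400) + (-0.05)(0.2525) + (-0.35)(0.3500) = 0.616875
adj(I−A) = Cᵀ =
  [ 0.9400   0.1175   0.3525]
  [ 0.2525   0.6550   0.1275]
  [ 0.3500   0.1750   0.7875]
(I − A)⁻¹ = adj(I−A) / det(I−A) ≈
  [   1.5238     0.1905     0.5714]
  [   0.4093     1.0618     0.2067]
  [   0.5674     0.2837     1.2766]
Δx = (I − A)⁻¹ Δd with Δd having +25 in the Hospitality component and 0 elsewhere.
So Δx_3 = L_33 · (+25), where L_33 = adj(I−A)_33 / det(I−A) = 0.7875 / 0.616875.
Δx_3 = 0.7875 × (+25) / 0.616875 = 19.6875 / 0.616875 ≈ 31.9.

Δx_3 = 31.9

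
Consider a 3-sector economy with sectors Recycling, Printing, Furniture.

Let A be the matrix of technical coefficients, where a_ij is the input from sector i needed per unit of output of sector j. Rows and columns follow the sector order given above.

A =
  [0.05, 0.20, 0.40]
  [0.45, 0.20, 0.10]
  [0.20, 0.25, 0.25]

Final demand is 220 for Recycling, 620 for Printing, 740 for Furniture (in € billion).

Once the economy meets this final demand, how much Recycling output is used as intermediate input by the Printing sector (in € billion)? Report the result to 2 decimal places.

I − A =
  [   0.95    -0.20    -0.40]
  [  -0.45     0.80    -0.10]
  [  -0.20    -0.25     0.75]
Cofactors of I−A, C_ij = (−1)^(i+j)·(minor ij) (rows/columns in the sector order above):
  C_11 = (0.80)(0.75) − (-0.10)(-0.25) = 0.5750
  C_12 = −[(-0.45)(0.75) − (-0.10)(-0.20)] = 0.3575
  C_13 = (-0.45)(-0.25) − (0.80)(-0.20) = 0.2725
  C_21 = −[(-0.20)(0.75) − (-0.40)(-0.25)] = 0.2500
  C_22 = (0.95)(0.75) − (-0.40)(-0.20) = 0.6325
  C_23 = −[(0.95)(-0.25) − (-0.20)(-0.20)] = 0.2775
  C_31 = (-0.20)(-0.10) − (-0.40)(0.80) = 0.3400
  C_32 = −[(0.95)(-0.10) − (-0.40)(-0.45)] = 0.2750
  C_33 = (0.95)(0.80) − (-0.20)(-0.45) = 0.6700
det(I−A) = Σ_j (I−A)_1j·C_1j = (0.95)(0.5750) + (-0.20)(0.3575) + (-0.40)(0.2725) = 0.36575
adj(I−A) = Cᵀ =
  [ 0.5750   0.2500   0.3400]
  [ 0.3575   0.6325   0.2750]
  [ 0.2725   0.2775   0.6700]
(I − A)⁻¹ = adj(I−A) / det(I−A) ≈
  [   1.5721     0.6835     0.9296]
  [   0.9774     1.7293     0.7519]
  [   0.7450     0.7587     1.8319]
First solve x = (I − A)⁻¹ d = adj(I−A)·d / det(I−A); in particular x_2 = (0.3575·220 + 0.6325·620 + 0.2750·740) / 0.36575 = 674.30 / 0.36575 ≈ 1843.6090.
Intermediate flow from 1 to 2: z_12 = a_12 · x_2 = 0.20 × 674.30 / 0.36575 = 134.86 / 0.36575 ≈ 368.72.

z_12 = 368.72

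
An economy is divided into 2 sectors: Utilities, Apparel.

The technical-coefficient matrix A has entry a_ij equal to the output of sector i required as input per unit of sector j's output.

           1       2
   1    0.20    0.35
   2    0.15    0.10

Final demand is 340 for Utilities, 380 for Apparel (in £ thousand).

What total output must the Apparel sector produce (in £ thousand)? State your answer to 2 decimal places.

x_2 = 531.84

I − A =
  [   0.80    -0.35]
  [  -0.15     0.90]
det(I−A) = (0.80)(0.90) − (-0.35)(-0.15) = 0.6675
adj(I−A) = [[0.90, 0.35], [0.15, 0.80]]
(I − A)⁻¹ = adj(I−A) / det(I−A) ≈
  [   1.3483     0.5243]
  [   0.2247     1.1985]
x = (I − A)⁻¹ d = adj(I−A)·d / det(I−A), with det(I−A) = 0.6675:
  x_1 = (0.90·340 + 0.35·380) / 0.6675 = 439.00 / 0.6675 ≈ 657.68
  x_2 = (0.15·340 + 0.80·380) / 0.6675 = 355.00 / 0.6675 ≈ 531.84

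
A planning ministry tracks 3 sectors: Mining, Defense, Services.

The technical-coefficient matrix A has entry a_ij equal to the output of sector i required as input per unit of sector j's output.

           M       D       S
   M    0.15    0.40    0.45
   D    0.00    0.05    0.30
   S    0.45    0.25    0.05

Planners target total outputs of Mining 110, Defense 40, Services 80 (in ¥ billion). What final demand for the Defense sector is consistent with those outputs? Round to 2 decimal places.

d_D = 14.00

I − A =
  [   0.85    -0.40    -0.45]
  [   0.00     0.95    -0.30]
  [  -0.45    -0.25     0.95]
d = (I − A) x:
  d_M = (+0.85)·110 + (-0.40)·40 + (-0.45)·80 = 41.50
  d_D = (+0.00)·110 + (+0.95)·40 + (-0.30)·80 = 14.00
  d_S = (-0.45)·110 + (-0.25)·40 + (+0.95)·80 = 16.50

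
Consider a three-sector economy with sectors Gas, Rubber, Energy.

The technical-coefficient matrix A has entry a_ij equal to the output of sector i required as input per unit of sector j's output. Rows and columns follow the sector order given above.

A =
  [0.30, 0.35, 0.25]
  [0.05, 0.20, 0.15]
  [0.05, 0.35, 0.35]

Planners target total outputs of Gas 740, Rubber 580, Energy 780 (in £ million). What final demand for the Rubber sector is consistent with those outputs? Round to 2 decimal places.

I − A =
  [   0.70    -0.35    -0.25]
  [  -0.05     0.80    -0.15]
  [  -0.05    -0.35     0.65]
d = (I − A) x:
  d_G = (+0.70)·740 + (-0.35)·580 + (-0.25)·780 = 120.00
  d_R = (-0.05)·740 + (+0.80)·580 + (-0.15)·780 = 310.00
  d_E = (-0.05)·740 + (-0.35)·580 + (+0.65)·780 = 267.00

d_R = 310.00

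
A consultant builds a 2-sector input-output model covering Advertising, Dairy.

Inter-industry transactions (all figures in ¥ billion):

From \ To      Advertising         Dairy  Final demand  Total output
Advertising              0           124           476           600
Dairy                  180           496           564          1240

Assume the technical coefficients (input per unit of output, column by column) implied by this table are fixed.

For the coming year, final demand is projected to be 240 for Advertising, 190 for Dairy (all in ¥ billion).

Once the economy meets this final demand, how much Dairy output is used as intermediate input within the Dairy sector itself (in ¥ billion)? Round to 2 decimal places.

Technical coefficients a_ij = z_ij / X_j:
  a_AA = 0/600 = 0.00, a_DA = 180/600 = 0.30
  a_AD = 124/1240 = 0.10, a_DD = 496/1240 = 0.40
I − A =
  [   1.00    -0.10]
  [  -0.30     0.60]
det(I−A) = (1.00)(0.60) − (-0.10)(-0.30) = 0.5700
adj(I−A) = [[0.60, 0.10], [0.30, 1.00]]
(I − A)⁻¹ = adj(I−A) / det(I−A) ≈
  [   1.0526     0.1754]
  [   0.5263     1.7544]
First solve x = (I − A)⁻¹ d = adj(I−A)·d / det(I−A); in particular x_D = (0.30·240 + 1.00·190) / 0.5700 = 262.00 / 0.5700 ≈ 459.6491.
Intermediate flow from D to D: z_DD = a_DD · x_D = 0.40 × 262.00 / 0.5700 = 104.80 / 0.5700 ≈ 183.86.

z_DD = 183.86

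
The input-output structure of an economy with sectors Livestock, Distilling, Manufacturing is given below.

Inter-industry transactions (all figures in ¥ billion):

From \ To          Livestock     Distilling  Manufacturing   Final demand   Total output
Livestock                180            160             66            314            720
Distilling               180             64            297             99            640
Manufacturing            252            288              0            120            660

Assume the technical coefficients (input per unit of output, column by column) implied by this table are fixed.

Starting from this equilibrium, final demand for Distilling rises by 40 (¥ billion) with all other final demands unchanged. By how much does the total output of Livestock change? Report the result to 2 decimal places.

Δx_L = 31.18

Technical coefficients a_ij = z_ij / X_j:
  a_LL = 180/720 = 0.25, a_DL = 180/720 = 0.25, a_ML = 252/720 = 0.35
  a_LD = 160/640 = 0.25, a_DD = 64/640 = 0.10, a_MD = 288/640 = 0.45
  a_LM = 66/660 = 0.10, a_DM = 297/660 = 0.45, a_MM = 0/660 = 0.00
I − A =
  [   0.75    -0.25    -0.10]
  [  -0.25     0.90    -0.45]
  [  -0.35    -0.45     1.00]
Cofactors of I−A, C_ij = (−1)^(i+j)·(minor ij) (rows/columns in the sector order above):
  C_11 = (0.90)(1.00) − (-0.45)(-0.45) = 0.6975
  C_12 = −[(-0.25)(1.00) − (-0.45)(-0.35)] = 0.4075
  C_13 = (-0.25)(-0.45) − (0.90)(-0.35) = 0.4275
  C_21 = −[(-0.25)(1.00) − (-0.10)(-0.45)] = 0.2950
  C_22 = (0.75)(1.00) − (-0.10)(-0.35) = 0.7150
  C_23 = −[(0.75)(-0.45) − (-0.25)(-0.35)] = 0.4250
  C_31 = (-0.25)(-0.45) − (-0.10)(0.90) = 0.2025
  C_32 = −[(0.75)(-0.45) − (-0.10)(-0.25)] = 0.3625
  C_33 = (0.75)(0.90) − (-0.25)(-0.25) = 0.6125
det(I−A) = Σ_j (I−A)_1j·C_1j = (0.75)(0.6975) + (-0.25)(0.4075) + (-0.10)(0.4275) = 0.3785
adj(I−A) = Cᵀ =
  [ 0.6975   0.2950   0.2025]
  [ 0.4075   0.7150   0.3625]
  [ 0.4275   0.4250   0.6125]
(I − A)⁻¹ = adj(I−A) / det(I−A) ≈
  [   1.8428     0.7794     0.5350]
  [   1.0766     1.8890     0.9577]
  [   1.1295     1.1229     1.6182]
Δx = (I − A)⁻¹ Δd with Δd having +40 in the Distilling component and 0 elsewhere.
So Δx_L = L_LD · (+40), where L_LD = adj(I−A)_LD / det(I−A) = 0.2950 / 0.3785.
Δx_L = 0.2950 × (+40) / 0.3785 = 11.80 / 0.3785 ≈ 31.18.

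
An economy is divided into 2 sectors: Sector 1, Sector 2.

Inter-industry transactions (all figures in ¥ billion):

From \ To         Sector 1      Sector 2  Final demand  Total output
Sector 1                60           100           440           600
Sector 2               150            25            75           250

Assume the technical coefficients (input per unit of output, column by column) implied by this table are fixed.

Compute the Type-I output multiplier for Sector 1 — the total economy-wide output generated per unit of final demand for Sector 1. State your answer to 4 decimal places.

m_1 = 1.6197

Technical coefficients a_ij = z_ij / X_j:
  a_11 = 60/600 = 0.10, a_21 = 150/600 = 0.25
  a_12 = 100/250 = 0.40, a_22 = 25/250 = 0.10
I − A =
  [   0.90    -0.40]
  [  -0.25     0.90]
det(I−A) = (0.90)(0.90) − (-0.40)(-0.25) = 0.7100
adj(I−A) = [[0.90, 0.40], [0.25, 0.90]]
(I − A)⁻¹ = adj(I−A) / det(I−A) ≈
  [   1.26761     0.56338]
  [   0.35211     1.26761]
The output multiplier for sector j is the column-j sum of the Leontief inverse (I − A)⁻¹ = adj(I−A) / det(I−A).
Column 1 of adj(I−A): (0.90, 0.25); det(I−A) = 0.7100.
m_1 = (0.90 + 0.25) / 0.7100 = 1.15 / 0.7100 ≈ 1.6197.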